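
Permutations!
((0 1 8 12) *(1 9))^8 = (0 8 9 12 1)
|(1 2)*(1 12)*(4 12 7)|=|(1 2 7 4 12)|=5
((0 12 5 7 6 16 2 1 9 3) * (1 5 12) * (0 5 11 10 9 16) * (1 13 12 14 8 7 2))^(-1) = ((0 13 12 14 8 7 6)(1 16)(2 11 10 9 3 5))^(-1) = (0 6 7 8 14 12 13)(1 16)(2 5 3 9 10 11)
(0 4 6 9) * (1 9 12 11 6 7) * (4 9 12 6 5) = (0 9)(1 12 11 5 4 7) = [9, 12, 2, 3, 7, 4, 6, 1, 8, 0, 10, 5, 11]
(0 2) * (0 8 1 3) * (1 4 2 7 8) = (0 7 8 4 2 1 3) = [7, 3, 1, 0, 2, 5, 6, 8, 4]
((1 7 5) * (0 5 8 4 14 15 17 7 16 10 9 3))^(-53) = (0 16 3 1 9 5 10)(4 14 15 17 7 8)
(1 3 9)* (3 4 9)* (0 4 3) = (0 4 9 1 3) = [4, 3, 2, 0, 9, 5, 6, 7, 8, 1]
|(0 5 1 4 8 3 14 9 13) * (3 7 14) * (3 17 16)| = 9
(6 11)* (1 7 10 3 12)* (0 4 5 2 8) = (0 4 5 2 8)(1 7 10 3 12)(6 11) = [4, 7, 8, 12, 5, 2, 11, 10, 0, 9, 3, 6, 1]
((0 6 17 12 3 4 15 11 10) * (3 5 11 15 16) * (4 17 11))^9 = ((0 6 11 10)(3 17 12 5 4 16))^9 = (0 6 11 10)(3 5)(4 17)(12 16)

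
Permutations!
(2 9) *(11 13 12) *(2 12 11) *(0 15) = (0 15)(2 9 12)(11 13) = [15, 1, 9, 3, 4, 5, 6, 7, 8, 12, 10, 13, 2, 11, 14, 0]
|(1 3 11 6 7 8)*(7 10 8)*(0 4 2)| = 6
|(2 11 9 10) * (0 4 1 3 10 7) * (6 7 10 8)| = 28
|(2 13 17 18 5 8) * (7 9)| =6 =|(2 13 17 18 5 8)(7 9)|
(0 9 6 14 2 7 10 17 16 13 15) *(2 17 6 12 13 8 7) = (0 9 12 13 15)(6 14 17 16 8 7 10) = [9, 1, 2, 3, 4, 5, 14, 10, 7, 12, 6, 11, 13, 15, 17, 0, 8, 16]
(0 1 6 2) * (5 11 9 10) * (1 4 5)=[4, 6, 0, 3, 5, 11, 2, 7, 8, 10, 1, 9]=(0 4 5 11 9 10 1 6 2)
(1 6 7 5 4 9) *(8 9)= (1 6 7 5 4 8 9)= [0, 6, 2, 3, 8, 4, 7, 5, 9, 1]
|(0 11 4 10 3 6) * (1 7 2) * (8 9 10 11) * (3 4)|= 24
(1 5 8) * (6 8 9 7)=(1 5 9 7 6 8)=[0, 5, 2, 3, 4, 9, 8, 6, 1, 7]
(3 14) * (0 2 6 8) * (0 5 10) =[2, 1, 6, 14, 4, 10, 8, 7, 5, 9, 0, 11, 12, 13, 3] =(0 2 6 8 5 10)(3 14)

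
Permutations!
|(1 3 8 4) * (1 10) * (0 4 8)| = 5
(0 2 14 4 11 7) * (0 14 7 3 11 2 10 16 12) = (0 10 16 12)(2 7 14 4)(3 11) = [10, 1, 7, 11, 2, 5, 6, 14, 8, 9, 16, 3, 0, 13, 4, 15, 12]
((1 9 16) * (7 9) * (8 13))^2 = (1 9)(7 16)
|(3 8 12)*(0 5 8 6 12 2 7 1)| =6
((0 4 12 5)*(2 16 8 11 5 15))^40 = ((0 4 12 15 2 16 8 11 5))^40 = (0 2 5 15 11 12 8 4 16)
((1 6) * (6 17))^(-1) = (1 6 17)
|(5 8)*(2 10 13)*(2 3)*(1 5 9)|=4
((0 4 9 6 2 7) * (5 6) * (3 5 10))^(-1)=(0 7 2 6 5 3 10 9 4)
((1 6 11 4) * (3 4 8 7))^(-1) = ((1 6 11 8 7 3 4))^(-1) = (1 4 3 7 8 11 6)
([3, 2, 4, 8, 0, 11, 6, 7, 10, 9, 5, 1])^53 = [4, 11, 1, 0, 2, 10, 6, 7, 3, 9, 8, 5]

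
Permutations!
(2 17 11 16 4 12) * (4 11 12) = (2 17 12)(11 16) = [0, 1, 17, 3, 4, 5, 6, 7, 8, 9, 10, 16, 2, 13, 14, 15, 11, 12]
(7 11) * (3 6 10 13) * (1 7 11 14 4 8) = (1 7 14 4 8)(3 6 10 13) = [0, 7, 2, 6, 8, 5, 10, 14, 1, 9, 13, 11, 12, 3, 4]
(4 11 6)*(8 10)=(4 11 6)(8 10)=[0, 1, 2, 3, 11, 5, 4, 7, 10, 9, 8, 6]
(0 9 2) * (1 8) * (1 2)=(0 9 1 8 2)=[9, 8, 0, 3, 4, 5, 6, 7, 2, 1]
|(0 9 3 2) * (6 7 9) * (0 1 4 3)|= |(0 6 7 9)(1 4 3 2)|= 4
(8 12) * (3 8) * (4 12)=(3 8 4 12)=[0, 1, 2, 8, 12, 5, 6, 7, 4, 9, 10, 11, 3]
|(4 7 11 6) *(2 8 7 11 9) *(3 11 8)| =|(2 3 11 6 4 8 7 9)| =8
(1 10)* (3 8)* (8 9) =[0, 10, 2, 9, 4, 5, 6, 7, 3, 8, 1] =(1 10)(3 9 8)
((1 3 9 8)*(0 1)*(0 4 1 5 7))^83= (0 7 5)(1 8 3 4 9)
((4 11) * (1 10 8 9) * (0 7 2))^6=(11)(1 8)(9 10)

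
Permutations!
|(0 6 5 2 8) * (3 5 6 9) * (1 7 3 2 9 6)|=9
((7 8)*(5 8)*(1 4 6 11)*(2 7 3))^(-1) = (1 11 6 4)(2 3 8 5 7)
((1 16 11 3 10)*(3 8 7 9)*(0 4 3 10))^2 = (0 3 4)(1 11 7 10 16 8 9)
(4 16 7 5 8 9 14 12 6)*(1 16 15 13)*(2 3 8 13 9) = [0, 16, 3, 8, 15, 13, 4, 5, 2, 14, 10, 11, 6, 1, 12, 9, 7] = (1 16 7 5 13)(2 3 8)(4 15 9 14 12 6)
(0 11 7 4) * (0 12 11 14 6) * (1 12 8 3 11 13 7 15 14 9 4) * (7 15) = (0 9 4 8 3 11 7 1 12 13 15 14 6) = [9, 12, 2, 11, 8, 5, 0, 1, 3, 4, 10, 7, 13, 15, 6, 14]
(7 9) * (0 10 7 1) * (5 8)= (0 10 7 9 1)(5 8)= [10, 0, 2, 3, 4, 8, 6, 9, 5, 1, 7]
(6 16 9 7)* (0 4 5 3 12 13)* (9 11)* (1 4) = (0 1 4 5 3 12 13)(6 16 11 9 7) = [1, 4, 2, 12, 5, 3, 16, 6, 8, 7, 10, 9, 13, 0, 14, 15, 11]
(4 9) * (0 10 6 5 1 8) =(0 10 6 5 1 8)(4 9) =[10, 8, 2, 3, 9, 1, 5, 7, 0, 4, 6]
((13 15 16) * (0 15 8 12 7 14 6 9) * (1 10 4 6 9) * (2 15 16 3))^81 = (0 16 13 8 12 7 14 9)(1 10 4 6)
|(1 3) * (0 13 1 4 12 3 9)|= 12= |(0 13 1 9)(3 4 12)|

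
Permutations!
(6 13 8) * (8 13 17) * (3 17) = (3 17 8 6) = [0, 1, 2, 17, 4, 5, 3, 7, 6, 9, 10, 11, 12, 13, 14, 15, 16, 8]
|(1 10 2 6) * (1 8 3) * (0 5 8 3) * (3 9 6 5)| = |(0 3 1 10 2 5 8)(6 9)| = 14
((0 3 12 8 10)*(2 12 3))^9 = ((0 2 12 8 10))^9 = (0 10 8 12 2)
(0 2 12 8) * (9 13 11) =(0 2 12 8)(9 13 11) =[2, 1, 12, 3, 4, 5, 6, 7, 0, 13, 10, 9, 8, 11]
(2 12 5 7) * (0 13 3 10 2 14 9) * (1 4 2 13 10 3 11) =(0 10 13 11 1 4 2 12 5 7 14 9) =[10, 4, 12, 3, 2, 7, 6, 14, 8, 0, 13, 1, 5, 11, 9]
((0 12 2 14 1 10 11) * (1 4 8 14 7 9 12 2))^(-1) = (0 11 10 1 12 9 7 2)(4 14 8)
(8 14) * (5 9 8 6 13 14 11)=(5 9 8 11)(6 13 14)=[0, 1, 2, 3, 4, 9, 13, 7, 11, 8, 10, 5, 12, 14, 6]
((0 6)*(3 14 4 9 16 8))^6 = (16)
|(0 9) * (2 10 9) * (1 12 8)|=|(0 2 10 9)(1 12 8)|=12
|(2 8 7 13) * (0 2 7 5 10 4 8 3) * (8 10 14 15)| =12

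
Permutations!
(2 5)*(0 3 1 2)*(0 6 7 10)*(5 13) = (0 3 1 2 13 5 6 7 10) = [3, 2, 13, 1, 4, 6, 7, 10, 8, 9, 0, 11, 12, 5]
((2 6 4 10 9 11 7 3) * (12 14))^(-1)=(2 3 7 11 9 10 4 6)(12 14)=((2 6 4 10 9 11 7 3)(12 14))^(-1)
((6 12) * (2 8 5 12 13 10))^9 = ((2 8 5 12 6 13 10))^9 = (2 5 6 10 8 12 13)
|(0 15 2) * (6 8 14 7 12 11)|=|(0 15 2)(6 8 14 7 12 11)|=6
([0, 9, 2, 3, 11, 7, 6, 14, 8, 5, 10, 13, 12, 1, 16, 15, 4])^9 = (16)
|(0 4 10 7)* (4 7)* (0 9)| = 6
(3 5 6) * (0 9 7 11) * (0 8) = (0 9 7 11 8)(3 5 6) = [9, 1, 2, 5, 4, 6, 3, 11, 0, 7, 10, 8]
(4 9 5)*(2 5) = (2 5 4 9) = [0, 1, 5, 3, 9, 4, 6, 7, 8, 2]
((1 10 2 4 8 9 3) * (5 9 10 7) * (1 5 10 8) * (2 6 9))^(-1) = (1 4 2 5 3 9 6 10 7)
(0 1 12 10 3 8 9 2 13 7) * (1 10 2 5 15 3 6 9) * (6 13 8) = (0 10 13 7)(1 12 2 8)(3 6 9 5 15) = [10, 12, 8, 6, 4, 15, 9, 0, 1, 5, 13, 11, 2, 7, 14, 3]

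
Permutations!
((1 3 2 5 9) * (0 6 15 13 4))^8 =((0 6 15 13 4)(1 3 2 5 9))^8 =(0 13 6 4 15)(1 5 3 9 2)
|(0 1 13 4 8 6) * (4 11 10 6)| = |(0 1 13 11 10 6)(4 8)| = 6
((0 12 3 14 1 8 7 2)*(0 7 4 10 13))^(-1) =(0 13 10 4 8 1 14 3 12)(2 7)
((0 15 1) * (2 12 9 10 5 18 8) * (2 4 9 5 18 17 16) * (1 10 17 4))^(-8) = ((0 15 10 18 8 1)(2 12 5 4 9 17 16))^(-8) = (0 8 10)(1 18 15)(2 16 17 9 4 5 12)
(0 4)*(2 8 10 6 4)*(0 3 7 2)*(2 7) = [0, 1, 8, 2, 3, 5, 4, 7, 10, 9, 6] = (2 8 10 6 4 3)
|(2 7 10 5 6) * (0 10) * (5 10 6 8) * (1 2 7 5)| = 12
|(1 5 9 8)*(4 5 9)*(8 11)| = 4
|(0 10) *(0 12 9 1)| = |(0 10 12 9 1)| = 5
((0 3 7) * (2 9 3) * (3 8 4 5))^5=(0 5 9 7 4 2 3 8)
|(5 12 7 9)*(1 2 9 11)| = |(1 2 9 5 12 7 11)| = 7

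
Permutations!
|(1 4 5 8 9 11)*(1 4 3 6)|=|(1 3 6)(4 5 8 9 11)|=15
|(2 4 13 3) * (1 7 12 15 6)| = 20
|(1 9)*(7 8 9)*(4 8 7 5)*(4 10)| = 6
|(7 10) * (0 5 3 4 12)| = 10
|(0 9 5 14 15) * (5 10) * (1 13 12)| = |(0 9 10 5 14 15)(1 13 12)| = 6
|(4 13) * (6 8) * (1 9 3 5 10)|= 10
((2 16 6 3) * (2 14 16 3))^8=(2 16 3 6 14)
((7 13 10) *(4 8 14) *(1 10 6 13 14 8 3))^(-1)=(1 3 4 14 7 10)(6 13)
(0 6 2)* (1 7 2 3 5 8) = (0 6 3 5 8 1 7 2) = [6, 7, 0, 5, 4, 8, 3, 2, 1]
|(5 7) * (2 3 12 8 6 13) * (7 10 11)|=|(2 3 12 8 6 13)(5 10 11 7)|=12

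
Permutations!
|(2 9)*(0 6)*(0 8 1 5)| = 10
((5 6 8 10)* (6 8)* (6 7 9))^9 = ((5 8 10)(6 7 9))^9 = (10)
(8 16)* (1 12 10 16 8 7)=[0, 12, 2, 3, 4, 5, 6, 1, 8, 9, 16, 11, 10, 13, 14, 15, 7]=(1 12 10 16 7)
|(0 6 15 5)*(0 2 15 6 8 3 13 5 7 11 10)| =10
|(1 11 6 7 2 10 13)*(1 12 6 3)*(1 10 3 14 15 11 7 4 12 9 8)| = |(1 7 2 3 10 13 9 8)(4 12 6)(11 14 15)| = 24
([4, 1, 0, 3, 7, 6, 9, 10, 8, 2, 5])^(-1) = [2, 1, 9, 3, 0, 10, 5, 4, 8, 6, 7]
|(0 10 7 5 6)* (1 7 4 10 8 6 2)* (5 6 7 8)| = |(0 5 2 1 8 7 6)(4 10)| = 14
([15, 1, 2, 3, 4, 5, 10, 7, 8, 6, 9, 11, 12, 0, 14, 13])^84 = (15)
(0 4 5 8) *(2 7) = [4, 1, 7, 3, 5, 8, 6, 2, 0] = (0 4 5 8)(2 7)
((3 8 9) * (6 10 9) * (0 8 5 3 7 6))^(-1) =((0 8)(3 5)(6 10 9 7))^(-1) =(0 8)(3 5)(6 7 9 10)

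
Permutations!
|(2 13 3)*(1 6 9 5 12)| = |(1 6 9 5 12)(2 13 3)| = 15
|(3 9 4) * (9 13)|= |(3 13 9 4)|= 4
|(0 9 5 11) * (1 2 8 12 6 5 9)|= |(0 1 2 8 12 6 5 11)|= 8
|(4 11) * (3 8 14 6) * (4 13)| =|(3 8 14 6)(4 11 13)| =12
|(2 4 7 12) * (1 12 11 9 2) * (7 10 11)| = |(1 12)(2 4 10 11 9)| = 10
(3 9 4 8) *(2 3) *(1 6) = (1 6)(2 3 9 4 8) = [0, 6, 3, 9, 8, 5, 1, 7, 2, 4]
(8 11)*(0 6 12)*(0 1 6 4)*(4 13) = (0 13 4)(1 6 12)(8 11) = [13, 6, 2, 3, 0, 5, 12, 7, 11, 9, 10, 8, 1, 4]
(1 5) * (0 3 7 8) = [3, 5, 2, 7, 4, 1, 6, 8, 0] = (0 3 7 8)(1 5)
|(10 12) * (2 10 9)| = |(2 10 12 9)| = 4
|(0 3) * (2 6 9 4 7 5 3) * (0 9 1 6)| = 10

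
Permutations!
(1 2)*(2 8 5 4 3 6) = (1 8 5 4 3 6 2) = [0, 8, 1, 6, 3, 4, 2, 7, 5]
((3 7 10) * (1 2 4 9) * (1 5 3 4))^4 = (3 9 10)(4 7 5)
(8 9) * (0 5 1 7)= [5, 7, 2, 3, 4, 1, 6, 0, 9, 8]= (0 5 1 7)(8 9)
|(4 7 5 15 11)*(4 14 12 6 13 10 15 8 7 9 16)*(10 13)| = |(4 9 16)(5 8 7)(6 10 15 11 14 12)| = 6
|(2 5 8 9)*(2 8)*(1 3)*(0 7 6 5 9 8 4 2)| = 12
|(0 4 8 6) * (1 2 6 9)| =|(0 4 8 9 1 2 6)| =7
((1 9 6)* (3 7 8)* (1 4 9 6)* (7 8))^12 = (9)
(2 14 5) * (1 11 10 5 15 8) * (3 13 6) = (1 11 10 5 2 14 15 8)(3 13 6) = [0, 11, 14, 13, 4, 2, 3, 7, 1, 9, 5, 10, 12, 6, 15, 8]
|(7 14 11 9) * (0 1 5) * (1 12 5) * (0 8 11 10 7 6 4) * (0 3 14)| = |(0 12 5 8 11 9 6 4 3 14 10 7)| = 12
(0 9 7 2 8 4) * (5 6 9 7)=(0 7 2 8 4)(5 6 9)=[7, 1, 8, 3, 0, 6, 9, 2, 4, 5]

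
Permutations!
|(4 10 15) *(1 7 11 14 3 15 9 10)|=|(1 7 11 14 3 15 4)(9 10)|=14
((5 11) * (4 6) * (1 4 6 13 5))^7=(1 13 11 4 5)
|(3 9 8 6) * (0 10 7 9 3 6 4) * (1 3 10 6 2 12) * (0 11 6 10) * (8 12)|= 35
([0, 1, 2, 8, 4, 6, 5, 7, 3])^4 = (8)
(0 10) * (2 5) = (0 10)(2 5) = [10, 1, 5, 3, 4, 2, 6, 7, 8, 9, 0]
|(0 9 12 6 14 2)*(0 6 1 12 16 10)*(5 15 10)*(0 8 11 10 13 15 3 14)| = |(0 9 16 5 3 14 2 6)(1 12)(8 11 10)(13 15)| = 24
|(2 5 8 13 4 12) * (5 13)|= 4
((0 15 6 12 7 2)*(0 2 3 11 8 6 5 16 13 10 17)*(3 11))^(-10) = ((0 15 5 16 13 10 17)(6 12 7 11 8))^(-10) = (0 13 15 10 5 17 16)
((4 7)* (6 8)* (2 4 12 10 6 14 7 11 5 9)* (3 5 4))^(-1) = (2 9 5 3)(4 11)(6 10 12 7 14 8)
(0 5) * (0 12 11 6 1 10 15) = (0 5 12 11 6 1 10 15) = [5, 10, 2, 3, 4, 12, 1, 7, 8, 9, 15, 6, 11, 13, 14, 0]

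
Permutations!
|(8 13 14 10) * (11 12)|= |(8 13 14 10)(11 12)|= 4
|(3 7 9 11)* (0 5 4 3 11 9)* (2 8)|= 10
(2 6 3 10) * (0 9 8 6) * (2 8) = (0 9 2)(3 10 8 6) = [9, 1, 0, 10, 4, 5, 3, 7, 6, 2, 8]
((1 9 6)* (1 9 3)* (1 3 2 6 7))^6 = (1 2 6 9 7)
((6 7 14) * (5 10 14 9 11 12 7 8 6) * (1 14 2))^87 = (1 5 2 14 10)(6 8)(7 12 11 9)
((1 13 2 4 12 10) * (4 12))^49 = ((1 13 2 12 10))^49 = (1 10 12 2 13)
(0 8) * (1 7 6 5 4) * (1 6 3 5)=[8, 7, 2, 5, 6, 4, 1, 3, 0]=(0 8)(1 7 3 5 4 6)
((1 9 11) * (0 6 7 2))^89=(0 6 7 2)(1 11 9)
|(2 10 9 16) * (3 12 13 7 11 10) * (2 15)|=|(2 3 12 13 7 11 10 9 16 15)|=10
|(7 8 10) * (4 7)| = |(4 7 8 10)| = 4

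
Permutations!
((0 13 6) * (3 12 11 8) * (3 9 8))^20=((0 13 6)(3 12 11)(8 9))^20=(0 6 13)(3 11 12)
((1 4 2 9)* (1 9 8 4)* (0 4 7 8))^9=(9)(7 8)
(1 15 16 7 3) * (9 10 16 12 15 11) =[0, 11, 2, 1, 4, 5, 6, 3, 8, 10, 16, 9, 15, 13, 14, 12, 7] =(1 11 9 10 16 7 3)(12 15)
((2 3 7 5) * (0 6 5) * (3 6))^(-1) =(0 7 3)(2 5 6)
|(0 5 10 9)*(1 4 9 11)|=|(0 5 10 11 1 4 9)|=7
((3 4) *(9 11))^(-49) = (3 4)(9 11)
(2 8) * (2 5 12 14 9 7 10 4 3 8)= (3 8 5 12 14 9 7 10 4)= [0, 1, 2, 8, 3, 12, 6, 10, 5, 7, 4, 11, 14, 13, 9]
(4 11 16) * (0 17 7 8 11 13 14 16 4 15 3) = (0 17 7 8 11 4 13 14 16 15 3) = [17, 1, 2, 0, 13, 5, 6, 8, 11, 9, 10, 4, 12, 14, 16, 3, 15, 7]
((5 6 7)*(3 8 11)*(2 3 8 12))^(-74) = ((2 3 12)(5 6 7)(8 11))^(-74) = (2 3 12)(5 6 7)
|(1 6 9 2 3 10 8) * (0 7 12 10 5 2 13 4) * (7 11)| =|(0 11 7 12 10 8 1 6 9 13 4)(2 3 5)| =33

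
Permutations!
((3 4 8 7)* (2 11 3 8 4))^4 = ((2 11 3)(7 8))^4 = (2 11 3)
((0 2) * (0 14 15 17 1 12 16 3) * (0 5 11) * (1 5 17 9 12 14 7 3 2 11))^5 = (0 11)(1 16 5 12 17 9 3 15 7 14 2)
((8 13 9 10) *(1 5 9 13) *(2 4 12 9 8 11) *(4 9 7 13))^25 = ((1 5 8)(2 9 10 11)(4 12 7 13))^25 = (1 5 8)(2 9 10 11)(4 12 7 13)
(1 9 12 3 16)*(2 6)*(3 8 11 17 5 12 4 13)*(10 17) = (1 9 4 13 3 16)(2 6)(5 12 8 11 10 17) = [0, 9, 6, 16, 13, 12, 2, 7, 11, 4, 17, 10, 8, 3, 14, 15, 1, 5]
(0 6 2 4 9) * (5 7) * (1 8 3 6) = [1, 8, 4, 6, 9, 7, 2, 5, 3, 0] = (0 1 8 3 6 2 4 9)(5 7)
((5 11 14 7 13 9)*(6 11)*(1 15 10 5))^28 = (1 13 14 6 10)(5 15 9 7 11)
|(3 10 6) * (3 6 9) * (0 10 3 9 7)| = |(0 10 7)| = 3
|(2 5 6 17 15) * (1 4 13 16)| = |(1 4 13 16)(2 5 6 17 15)| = 20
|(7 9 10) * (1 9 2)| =5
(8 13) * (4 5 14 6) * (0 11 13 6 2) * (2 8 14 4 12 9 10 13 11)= (0 2)(4 5)(6 12 9 10 13 14 8)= [2, 1, 0, 3, 5, 4, 12, 7, 6, 10, 13, 11, 9, 14, 8]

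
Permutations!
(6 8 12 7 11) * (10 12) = (6 8 10 12 7 11) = [0, 1, 2, 3, 4, 5, 8, 11, 10, 9, 12, 6, 7]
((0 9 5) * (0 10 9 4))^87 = (10)(0 4)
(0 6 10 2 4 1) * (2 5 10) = (0 6 2 4 1)(5 10) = [6, 0, 4, 3, 1, 10, 2, 7, 8, 9, 5]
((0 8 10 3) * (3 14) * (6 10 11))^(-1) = ((0 8 11 6 10 14 3))^(-1) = (0 3 14 10 6 11 8)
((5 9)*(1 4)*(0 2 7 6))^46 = ((0 2 7 6)(1 4)(5 9))^46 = (9)(0 7)(2 6)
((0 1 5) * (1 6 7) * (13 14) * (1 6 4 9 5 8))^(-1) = ((0 4 9 5)(1 8)(6 7)(13 14))^(-1) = (0 5 9 4)(1 8)(6 7)(13 14)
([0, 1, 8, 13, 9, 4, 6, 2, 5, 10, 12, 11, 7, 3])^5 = [0, 1, 10, 13, 2, 7, 6, 9, 12, 8, 5, 11, 4, 3]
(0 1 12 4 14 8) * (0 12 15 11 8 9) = (0 1 15 11 8 12 4 14 9) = [1, 15, 2, 3, 14, 5, 6, 7, 12, 0, 10, 8, 4, 13, 9, 11]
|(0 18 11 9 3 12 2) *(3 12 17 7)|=6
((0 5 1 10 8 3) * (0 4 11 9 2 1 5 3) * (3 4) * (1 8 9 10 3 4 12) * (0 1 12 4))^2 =((12)(0 4 11 10 9 2 8 1 3))^2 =(12)(0 11 9 8 3 4 10 2 1)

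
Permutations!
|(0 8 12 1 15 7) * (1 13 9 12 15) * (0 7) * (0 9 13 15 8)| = |(9 12 15)| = 3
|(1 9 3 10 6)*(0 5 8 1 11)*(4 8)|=|(0 5 4 8 1 9 3 10 6 11)|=10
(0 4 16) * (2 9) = (0 4 16)(2 9) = [4, 1, 9, 3, 16, 5, 6, 7, 8, 2, 10, 11, 12, 13, 14, 15, 0]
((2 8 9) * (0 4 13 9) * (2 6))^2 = ((0 4 13 9 6 2 8))^2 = (0 13 6 8 4 9 2)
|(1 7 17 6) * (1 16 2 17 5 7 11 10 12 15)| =20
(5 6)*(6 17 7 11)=(5 17 7 11 6)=[0, 1, 2, 3, 4, 17, 5, 11, 8, 9, 10, 6, 12, 13, 14, 15, 16, 7]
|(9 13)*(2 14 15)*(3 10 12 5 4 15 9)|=10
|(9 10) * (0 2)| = |(0 2)(9 10)| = 2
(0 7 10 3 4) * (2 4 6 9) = (0 7 10 3 6 9 2 4) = [7, 1, 4, 6, 0, 5, 9, 10, 8, 2, 3]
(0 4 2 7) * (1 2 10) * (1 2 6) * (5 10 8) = (0 4 8 5 10 2 7)(1 6) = [4, 6, 7, 3, 8, 10, 1, 0, 5, 9, 2]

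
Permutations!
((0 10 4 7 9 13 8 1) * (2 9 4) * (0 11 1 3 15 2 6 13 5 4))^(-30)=(0 15)(2 10)(3 7)(4 8)(5 13)(6 9)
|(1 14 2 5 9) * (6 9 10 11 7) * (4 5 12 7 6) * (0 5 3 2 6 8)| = 20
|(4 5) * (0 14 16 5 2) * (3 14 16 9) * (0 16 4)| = 15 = |(0 4 2 16 5)(3 14 9)|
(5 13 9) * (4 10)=(4 10)(5 13 9)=[0, 1, 2, 3, 10, 13, 6, 7, 8, 5, 4, 11, 12, 9]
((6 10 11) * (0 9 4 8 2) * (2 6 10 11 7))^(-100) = (0 2 7 10 11 6 8 4 9)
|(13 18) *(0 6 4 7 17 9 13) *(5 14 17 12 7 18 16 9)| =|(0 6 4 18)(5 14 17)(7 12)(9 13 16)| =12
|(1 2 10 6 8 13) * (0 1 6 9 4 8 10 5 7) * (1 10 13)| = 18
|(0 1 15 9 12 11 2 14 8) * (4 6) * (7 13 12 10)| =12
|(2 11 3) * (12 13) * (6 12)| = 3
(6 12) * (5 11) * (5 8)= (5 11 8)(6 12)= [0, 1, 2, 3, 4, 11, 12, 7, 5, 9, 10, 8, 6]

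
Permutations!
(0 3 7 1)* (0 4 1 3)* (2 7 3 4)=(1 2 7 4)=[0, 2, 7, 3, 1, 5, 6, 4]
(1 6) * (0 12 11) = (0 12 11)(1 6) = [12, 6, 2, 3, 4, 5, 1, 7, 8, 9, 10, 0, 11]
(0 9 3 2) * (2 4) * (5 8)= (0 9 3 4 2)(5 8)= [9, 1, 0, 4, 2, 8, 6, 7, 5, 3]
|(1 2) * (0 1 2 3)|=|(0 1 3)|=3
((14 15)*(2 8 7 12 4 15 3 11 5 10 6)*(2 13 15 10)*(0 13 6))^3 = ((0 13 15 14 3 11 5 2 8 7 12 4 10))^3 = (0 14 5 7 10 15 11 8 4 13 3 2 12)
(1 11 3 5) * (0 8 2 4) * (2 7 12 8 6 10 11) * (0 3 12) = (0 6 10 11 12 8 7)(1 2 4 3 5) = [6, 2, 4, 5, 3, 1, 10, 0, 7, 9, 11, 12, 8]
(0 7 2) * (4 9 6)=(0 7 2)(4 9 6)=[7, 1, 0, 3, 9, 5, 4, 2, 8, 6]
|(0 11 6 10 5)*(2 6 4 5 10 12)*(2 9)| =4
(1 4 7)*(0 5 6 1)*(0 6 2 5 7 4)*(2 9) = [7, 0, 5, 3, 4, 9, 1, 6, 8, 2] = (0 7 6 1)(2 5 9)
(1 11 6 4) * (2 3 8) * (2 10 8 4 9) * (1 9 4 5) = (1 11 6 4 9 2 3 5)(8 10) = [0, 11, 3, 5, 9, 1, 4, 7, 10, 2, 8, 6]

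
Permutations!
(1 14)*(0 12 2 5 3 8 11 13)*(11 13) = (0 12 2 5 3 8 13)(1 14) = [12, 14, 5, 8, 4, 3, 6, 7, 13, 9, 10, 11, 2, 0, 1]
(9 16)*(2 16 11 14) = (2 16 9 11 14) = [0, 1, 16, 3, 4, 5, 6, 7, 8, 11, 10, 14, 12, 13, 2, 15, 9]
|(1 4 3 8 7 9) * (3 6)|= |(1 4 6 3 8 7 9)|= 7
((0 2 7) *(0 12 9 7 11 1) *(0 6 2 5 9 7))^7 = (0 5 9)(1 11 2 6)(7 12)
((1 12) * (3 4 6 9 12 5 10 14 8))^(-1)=((1 5 10 14 8 3 4 6 9 12))^(-1)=(1 12 9 6 4 3 8 14 10 5)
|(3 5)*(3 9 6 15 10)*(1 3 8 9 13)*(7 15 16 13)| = 11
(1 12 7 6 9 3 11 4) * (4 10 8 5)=(1 12 7 6 9 3 11 10 8 5 4)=[0, 12, 2, 11, 1, 4, 9, 6, 5, 3, 8, 10, 7]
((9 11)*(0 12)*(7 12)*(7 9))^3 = (0 7 9 12 11)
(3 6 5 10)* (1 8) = (1 8)(3 6 5 10) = [0, 8, 2, 6, 4, 10, 5, 7, 1, 9, 3]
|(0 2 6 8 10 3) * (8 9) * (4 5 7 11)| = 28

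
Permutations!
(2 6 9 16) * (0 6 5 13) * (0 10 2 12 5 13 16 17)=[6, 1, 13, 3, 4, 16, 9, 7, 8, 17, 2, 11, 5, 10, 14, 15, 12, 0]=(0 6 9 17)(2 13 10)(5 16 12)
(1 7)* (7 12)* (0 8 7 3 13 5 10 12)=(0 8 7 1)(3 13 5 10 12)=[8, 0, 2, 13, 4, 10, 6, 1, 7, 9, 12, 11, 3, 5]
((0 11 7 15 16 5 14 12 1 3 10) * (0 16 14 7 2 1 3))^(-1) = (0 1 2 11)(3 12 14 15 7 5 16 10)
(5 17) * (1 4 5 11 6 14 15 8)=(1 4 5 17 11 6 14 15 8)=[0, 4, 2, 3, 5, 17, 14, 7, 1, 9, 10, 6, 12, 13, 15, 8, 16, 11]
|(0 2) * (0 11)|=3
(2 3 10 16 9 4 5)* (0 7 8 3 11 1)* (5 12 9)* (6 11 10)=(0 7 8 3 6 11 1)(2 10 16 5)(4 12 9)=[7, 0, 10, 6, 12, 2, 11, 8, 3, 4, 16, 1, 9, 13, 14, 15, 5]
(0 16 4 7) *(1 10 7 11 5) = [16, 10, 2, 3, 11, 1, 6, 0, 8, 9, 7, 5, 12, 13, 14, 15, 4] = (0 16 4 11 5 1 10 7)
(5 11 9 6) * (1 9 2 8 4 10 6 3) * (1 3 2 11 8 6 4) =[0, 9, 6, 3, 10, 8, 5, 7, 1, 2, 4, 11] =(11)(1 9 2 6 5 8)(4 10)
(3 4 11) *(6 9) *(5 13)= (3 4 11)(5 13)(6 9)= [0, 1, 2, 4, 11, 13, 9, 7, 8, 6, 10, 3, 12, 5]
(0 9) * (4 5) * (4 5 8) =[9, 1, 2, 3, 8, 5, 6, 7, 4, 0] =(0 9)(4 8)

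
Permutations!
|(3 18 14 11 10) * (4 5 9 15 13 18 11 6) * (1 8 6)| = 30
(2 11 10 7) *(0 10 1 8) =(0 10 7 2 11 1 8) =[10, 8, 11, 3, 4, 5, 6, 2, 0, 9, 7, 1]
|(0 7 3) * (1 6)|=|(0 7 3)(1 6)|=6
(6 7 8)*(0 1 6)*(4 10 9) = (0 1 6 7 8)(4 10 9) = [1, 6, 2, 3, 10, 5, 7, 8, 0, 4, 9]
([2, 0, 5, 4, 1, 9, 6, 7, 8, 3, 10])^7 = [0, 1, 2, 3, 4, 5, 6, 7, 8, 9, 10]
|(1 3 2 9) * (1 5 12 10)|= 7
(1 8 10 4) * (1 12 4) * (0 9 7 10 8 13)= (0 9 7 10 1 13)(4 12)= [9, 13, 2, 3, 12, 5, 6, 10, 8, 7, 1, 11, 4, 0]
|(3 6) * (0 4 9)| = 6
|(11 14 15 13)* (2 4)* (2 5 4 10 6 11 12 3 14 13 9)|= 10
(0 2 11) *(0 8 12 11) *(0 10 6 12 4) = (0 2 10 6 12 11 8 4) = [2, 1, 10, 3, 0, 5, 12, 7, 4, 9, 6, 8, 11]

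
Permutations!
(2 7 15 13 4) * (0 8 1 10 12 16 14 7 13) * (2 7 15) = [8, 10, 13, 3, 7, 5, 6, 2, 1, 9, 12, 11, 16, 4, 15, 0, 14] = (0 8 1 10 12 16 14 15)(2 13 4 7)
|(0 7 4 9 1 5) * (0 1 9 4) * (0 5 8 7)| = |(9)(1 8 7 5)| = 4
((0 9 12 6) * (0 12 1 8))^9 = (0 9 1 8)(6 12)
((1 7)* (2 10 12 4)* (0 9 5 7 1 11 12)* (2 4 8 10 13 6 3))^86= (0 8 11 5)(2 6)(3 13)(7 9 10 12)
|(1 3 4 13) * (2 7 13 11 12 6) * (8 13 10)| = |(1 3 4 11 12 6 2 7 10 8 13)| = 11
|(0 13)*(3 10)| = 2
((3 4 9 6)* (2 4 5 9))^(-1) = (2 4)(3 6 9 5) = ((2 4)(3 5 9 6))^(-1)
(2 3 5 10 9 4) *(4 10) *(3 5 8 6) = (2 5 4)(3 8 6)(9 10) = [0, 1, 5, 8, 2, 4, 3, 7, 6, 10, 9]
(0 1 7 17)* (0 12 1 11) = (0 11)(1 7 17 12) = [11, 7, 2, 3, 4, 5, 6, 17, 8, 9, 10, 0, 1, 13, 14, 15, 16, 12]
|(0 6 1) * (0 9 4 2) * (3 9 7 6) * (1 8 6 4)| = |(0 3 9 1 7 4 2)(6 8)| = 14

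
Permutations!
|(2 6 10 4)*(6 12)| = |(2 12 6 10 4)| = 5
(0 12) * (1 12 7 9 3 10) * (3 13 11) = (0 7 9 13 11 3 10 1 12) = [7, 12, 2, 10, 4, 5, 6, 9, 8, 13, 1, 3, 0, 11]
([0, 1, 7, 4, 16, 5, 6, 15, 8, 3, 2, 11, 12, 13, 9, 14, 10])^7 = (2 16 3 14 7 10 4 9 15)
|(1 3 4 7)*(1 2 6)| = 6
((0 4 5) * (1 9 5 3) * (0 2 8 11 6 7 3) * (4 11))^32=(0 4 8 2 5 9 1 3 7 6 11)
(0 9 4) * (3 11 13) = (0 9 4)(3 11 13) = [9, 1, 2, 11, 0, 5, 6, 7, 8, 4, 10, 13, 12, 3]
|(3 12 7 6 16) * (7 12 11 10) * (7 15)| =|(3 11 10 15 7 6 16)| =7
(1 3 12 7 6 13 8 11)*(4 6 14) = [0, 3, 2, 12, 6, 5, 13, 14, 11, 9, 10, 1, 7, 8, 4] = (1 3 12 7 14 4 6 13 8 11)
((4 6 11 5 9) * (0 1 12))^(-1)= (0 12 1)(4 9 5 11 6)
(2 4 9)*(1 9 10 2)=(1 9)(2 4 10)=[0, 9, 4, 3, 10, 5, 6, 7, 8, 1, 2]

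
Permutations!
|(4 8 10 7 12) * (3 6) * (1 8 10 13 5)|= |(1 8 13 5)(3 6)(4 10 7 12)|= 4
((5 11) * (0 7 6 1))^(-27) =(0 7 6 1)(5 11)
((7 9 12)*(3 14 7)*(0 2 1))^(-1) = ((0 2 1)(3 14 7 9 12))^(-1) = (0 1 2)(3 12 9 7 14)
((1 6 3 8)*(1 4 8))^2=(8)(1 3 6)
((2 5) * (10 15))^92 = (15)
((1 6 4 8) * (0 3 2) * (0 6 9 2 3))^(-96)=(9)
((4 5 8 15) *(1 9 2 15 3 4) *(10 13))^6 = (1 2)(3 5)(4 8)(9 15)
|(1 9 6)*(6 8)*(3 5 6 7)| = |(1 9 8 7 3 5 6)| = 7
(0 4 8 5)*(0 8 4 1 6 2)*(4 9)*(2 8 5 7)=(0 1 6 8 7 2)(4 9)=[1, 6, 0, 3, 9, 5, 8, 2, 7, 4]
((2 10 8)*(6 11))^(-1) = ((2 10 8)(6 11))^(-1) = (2 8 10)(6 11)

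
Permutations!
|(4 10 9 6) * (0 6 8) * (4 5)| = 7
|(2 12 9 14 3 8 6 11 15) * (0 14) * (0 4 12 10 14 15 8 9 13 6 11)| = 22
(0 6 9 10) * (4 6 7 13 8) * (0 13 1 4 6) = (0 7 1 4)(6 9 10 13 8) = [7, 4, 2, 3, 0, 5, 9, 1, 6, 10, 13, 11, 12, 8]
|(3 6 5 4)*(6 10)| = |(3 10 6 5 4)| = 5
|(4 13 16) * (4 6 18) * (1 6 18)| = |(1 6)(4 13 16 18)| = 4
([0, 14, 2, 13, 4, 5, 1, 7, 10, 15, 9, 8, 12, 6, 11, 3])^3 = (1 8 15 6 11 9 13 14 10 3)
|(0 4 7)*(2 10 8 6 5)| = 15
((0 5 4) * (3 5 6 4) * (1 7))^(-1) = (0 4 6)(1 7)(3 5)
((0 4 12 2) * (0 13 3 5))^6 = ((0 4 12 2 13 3 5))^6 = (0 5 3 13 2 12 4)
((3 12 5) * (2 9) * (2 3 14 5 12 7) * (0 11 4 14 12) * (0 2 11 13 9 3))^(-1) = ((0 13 9)(2 3 7 11 4 14 5 12))^(-1) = (0 9 13)(2 12 5 14 4 11 7 3)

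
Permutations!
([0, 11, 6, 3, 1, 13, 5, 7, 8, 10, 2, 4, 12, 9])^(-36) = [0, 1, 2, 3, 4, 5, 6, 7, 8, 9, 10, 11, 12, 13]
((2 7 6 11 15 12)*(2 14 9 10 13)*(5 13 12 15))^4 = (15)(2 5 6)(7 13 11)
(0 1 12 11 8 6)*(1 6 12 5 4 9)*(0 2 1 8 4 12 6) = (1 5 12 11 4 9 8 6 2) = [0, 5, 1, 3, 9, 12, 2, 7, 6, 8, 10, 4, 11]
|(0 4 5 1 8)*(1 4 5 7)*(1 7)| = 5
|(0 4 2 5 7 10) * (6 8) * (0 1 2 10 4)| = 6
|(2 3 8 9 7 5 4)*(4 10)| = |(2 3 8 9 7 5 10 4)| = 8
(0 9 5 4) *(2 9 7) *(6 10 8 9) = (0 7 2 6 10 8 9 5 4) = [7, 1, 6, 3, 0, 4, 10, 2, 9, 5, 8]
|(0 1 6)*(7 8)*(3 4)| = 6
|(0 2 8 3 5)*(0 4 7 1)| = 8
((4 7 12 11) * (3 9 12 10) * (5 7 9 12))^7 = (3 10 7 5 9 4 11 12)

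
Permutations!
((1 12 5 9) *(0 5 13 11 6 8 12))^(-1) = ((0 5 9 1)(6 8 12 13 11))^(-1) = (0 1 9 5)(6 11 13 12 8)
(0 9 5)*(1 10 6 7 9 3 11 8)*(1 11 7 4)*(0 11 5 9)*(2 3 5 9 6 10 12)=(0 5 11 8 9 6 4 1 12 2 3 7)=[5, 12, 3, 7, 1, 11, 4, 0, 9, 6, 10, 8, 2]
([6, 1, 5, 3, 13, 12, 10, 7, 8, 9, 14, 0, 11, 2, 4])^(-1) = [11, 1, 13, 3, 14, 2, 0, 7, 8, 9, 6, 12, 5, 4, 10]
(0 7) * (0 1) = (0 7 1) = [7, 0, 2, 3, 4, 5, 6, 1]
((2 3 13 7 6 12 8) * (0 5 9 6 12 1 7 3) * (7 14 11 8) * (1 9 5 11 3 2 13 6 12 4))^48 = ((0 11 8 13 2)(1 14 3 6 9 12 7 4))^48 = (14)(0 13 11 2 8)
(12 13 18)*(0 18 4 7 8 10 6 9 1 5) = (0 18 12 13 4 7 8 10 6 9 1 5) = [18, 5, 2, 3, 7, 0, 9, 8, 10, 1, 6, 11, 13, 4, 14, 15, 16, 17, 12]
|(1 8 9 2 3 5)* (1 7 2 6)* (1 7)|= 8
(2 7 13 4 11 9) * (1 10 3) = (1 10 3)(2 7 13 4 11 9) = [0, 10, 7, 1, 11, 5, 6, 13, 8, 2, 3, 9, 12, 4]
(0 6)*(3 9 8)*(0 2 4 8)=(0 6 2 4 8 3 9)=[6, 1, 4, 9, 8, 5, 2, 7, 3, 0]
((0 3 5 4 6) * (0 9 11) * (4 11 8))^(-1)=(0 11 5 3)(4 8 9 6)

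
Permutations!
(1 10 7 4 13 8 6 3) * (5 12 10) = (1 5 12 10 7 4 13 8 6 3) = [0, 5, 2, 1, 13, 12, 3, 4, 6, 9, 7, 11, 10, 8]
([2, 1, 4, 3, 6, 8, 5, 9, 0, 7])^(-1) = (0 8 5 6 4 2)(7 9)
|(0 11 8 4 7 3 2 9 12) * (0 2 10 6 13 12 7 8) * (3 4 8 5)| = |(0 11)(2 9 7 4 5 3 10 6 13 12)| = 10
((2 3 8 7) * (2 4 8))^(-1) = ((2 3)(4 8 7))^(-1) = (2 3)(4 7 8)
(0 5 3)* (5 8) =(0 8 5 3) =[8, 1, 2, 0, 4, 3, 6, 7, 5]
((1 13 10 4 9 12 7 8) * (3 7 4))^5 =(1 8 7 3 10 13)(4 12 9)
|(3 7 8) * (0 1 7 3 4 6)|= 6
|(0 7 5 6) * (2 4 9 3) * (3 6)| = 8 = |(0 7 5 3 2 4 9 6)|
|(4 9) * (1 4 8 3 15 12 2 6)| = 9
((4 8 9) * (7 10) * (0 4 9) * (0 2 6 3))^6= ((0 4 8 2 6 3)(7 10))^6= (10)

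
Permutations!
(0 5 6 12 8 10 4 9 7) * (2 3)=[5, 1, 3, 2, 9, 6, 12, 0, 10, 7, 4, 11, 8]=(0 5 6 12 8 10 4 9 7)(2 3)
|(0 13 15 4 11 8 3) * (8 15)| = 12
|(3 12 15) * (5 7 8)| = |(3 12 15)(5 7 8)| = 3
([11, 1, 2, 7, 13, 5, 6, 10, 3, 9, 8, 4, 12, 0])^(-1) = (0 13 4 11)(3 8 10 7)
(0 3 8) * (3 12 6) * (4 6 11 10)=(0 12 11 10 4 6 3 8)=[12, 1, 2, 8, 6, 5, 3, 7, 0, 9, 4, 10, 11]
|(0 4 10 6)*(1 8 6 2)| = |(0 4 10 2 1 8 6)| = 7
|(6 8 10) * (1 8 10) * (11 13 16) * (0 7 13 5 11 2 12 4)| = 14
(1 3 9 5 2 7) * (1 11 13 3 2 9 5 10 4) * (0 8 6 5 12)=(0 8 6 5 9 10 4 1 2 7 11 13 3 12)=[8, 2, 7, 12, 1, 9, 5, 11, 6, 10, 4, 13, 0, 3]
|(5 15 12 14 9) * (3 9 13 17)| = 8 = |(3 9 5 15 12 14 13 17)|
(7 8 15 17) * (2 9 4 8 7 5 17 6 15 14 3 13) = (2 9 4 8 14 3 13)(5 17)(6 15) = [0, 1, 9, 13, 8, 17, 15, 7, 14, 4, 10, 11, 12, 2, 3, 6, 16, 5]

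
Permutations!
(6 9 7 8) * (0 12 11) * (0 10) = (0 12 11 10)(6 9 7 8) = [12, 1, 2, 3, 4, 5, 9, 8, 6, 7, 0, 10, 11]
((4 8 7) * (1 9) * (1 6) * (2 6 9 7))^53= ((9)(1 7 4 8 2 6))^53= (9)(1 6 2 8 4 7)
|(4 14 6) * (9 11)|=6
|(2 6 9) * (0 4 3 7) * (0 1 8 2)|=|(0 4 3 7 1 8 2 6 9)|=9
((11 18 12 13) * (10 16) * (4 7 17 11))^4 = ((4 7 17 11 18 12 13)(10 16))^4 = (4 18 7 12 17 13 11)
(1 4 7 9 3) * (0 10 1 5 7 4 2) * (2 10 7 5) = (0 7 9 3 2)(1 10) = [7, 10, 0, 2, 4, 5, 6, 9, 8, 3, 1]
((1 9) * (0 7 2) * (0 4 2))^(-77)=((0 7)(1 9)(2 4))^(-77)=(0 7)(1 9)(2 4)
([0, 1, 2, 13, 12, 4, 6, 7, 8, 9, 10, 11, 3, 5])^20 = [0, 1, 2, 3, 4, 5, 6, 7, 8, 9, 10, 11, 12, 13]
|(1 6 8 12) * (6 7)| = |(1 7 6 8 12)| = 5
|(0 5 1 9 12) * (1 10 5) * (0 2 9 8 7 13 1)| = |(1 8 7 13)(2 9 12)(5 10)| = 12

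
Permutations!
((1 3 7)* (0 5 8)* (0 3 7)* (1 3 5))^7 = ((0 1 7 3)(5 8))^7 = (0 3 7 1)(5 8)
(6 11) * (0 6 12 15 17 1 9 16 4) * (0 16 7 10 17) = (0 6 11 12 15)(1 9 7 10 17)(4 16) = [6, 9, 2, 3, 16, 5, 11, 10, 8, 7, 17, 12, 15, 13, 14, 0, 4, 1]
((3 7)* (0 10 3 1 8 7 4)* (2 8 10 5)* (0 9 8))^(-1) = (0 2 5)(1 7 8 9 4 3 10)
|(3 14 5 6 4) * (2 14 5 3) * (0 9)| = |(0 9)(2 14 3 5 6 4)| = 6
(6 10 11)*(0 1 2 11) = [1, 2, 11, 3, 4, 5, 10, 7, 8, 9, 0, 6] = (0 1 2 11 6 10)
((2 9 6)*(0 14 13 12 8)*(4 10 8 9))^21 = ((0 14 13 12 9 6 2 4 10 8))^21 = (0 14 13 12 9 6 2 4 10 8)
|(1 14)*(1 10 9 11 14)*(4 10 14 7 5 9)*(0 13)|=4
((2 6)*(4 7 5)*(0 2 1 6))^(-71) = ((0 2)(1 6)(4 7 5))^(-71) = (0 2)(1 6)(4 7 5)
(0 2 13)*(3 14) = (0 2 13)(3 14) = [2, 1, 13, 14, 4, 5, 6, 7, 8, 9, 10, 11, 12, 0, 3]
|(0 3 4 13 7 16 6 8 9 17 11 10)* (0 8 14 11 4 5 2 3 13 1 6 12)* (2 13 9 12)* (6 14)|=|(0 9 17 4 1 14 11 10 8 12)(2 3 5 13 7 16)|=30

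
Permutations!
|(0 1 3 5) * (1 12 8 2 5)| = 10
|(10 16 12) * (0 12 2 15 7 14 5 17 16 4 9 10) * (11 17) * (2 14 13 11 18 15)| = 18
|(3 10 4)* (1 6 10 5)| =|(1 6 10 4 3 5)| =6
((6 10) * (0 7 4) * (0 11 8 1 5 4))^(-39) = ((0 7)(1 5 4 11 8)(6 10))^(-39) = (0 7)(1 5 4 11 8)(6 10)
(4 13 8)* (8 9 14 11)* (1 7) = [0, 7, 2, 3, 13, 5, 6, 1, 4, 14, 10, 8, 12, 9, 11] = (1 7)(4 13 9 14 11 8)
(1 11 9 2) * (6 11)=(1 6 11 9 2)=[0, 6, 1, 3, 4, 5, 11, 7, 8, 2, 10, 9]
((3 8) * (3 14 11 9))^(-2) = (3 11 8 9 14)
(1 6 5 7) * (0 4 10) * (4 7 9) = [7, 6, 2, 3, 10, 9, 5, 1, 8, 4, 0] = (0 7 1 6 5 9 4 10)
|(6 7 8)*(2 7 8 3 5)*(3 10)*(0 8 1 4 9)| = 30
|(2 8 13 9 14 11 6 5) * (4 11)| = |(2 8 13 9 14 4 11 6 5)| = 9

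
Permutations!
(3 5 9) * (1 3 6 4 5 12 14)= [0, 3, 2, 12, 5, 9, 4, 7, 8, 6, 10, 11, 14, 13, 1]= (1 3 12 14)(4 5 9 6)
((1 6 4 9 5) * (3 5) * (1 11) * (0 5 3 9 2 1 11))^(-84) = (11)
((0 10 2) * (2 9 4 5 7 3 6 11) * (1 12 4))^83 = ((0 10 9 1 12 4 5 7 3 6 11 2))^83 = (0 2 11 6 3 7 5 4 12 1 9 10)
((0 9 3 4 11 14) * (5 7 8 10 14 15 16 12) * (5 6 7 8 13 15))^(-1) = ((0 9 3 4 11 5 8 10 14)(6 7 13 15 16 12))^(-1) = (0 14 10 8 5 11 4 3 9)(6 12 16 15 13 7)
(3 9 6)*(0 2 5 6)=(0 2 5 6 3 9)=[2, 1, 5, 9, 4, 6, 3, 7, 8, 0]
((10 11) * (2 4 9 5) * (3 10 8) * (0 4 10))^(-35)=((0 4 9 5 2 10 11 8 3))^(-35)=(0 4 9 5 2 10 11 8 3)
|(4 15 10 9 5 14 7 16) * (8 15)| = |(4 8 15 10 9 5 14 7 16)| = 9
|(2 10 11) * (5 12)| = |(2 10 11)(5 12)| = 6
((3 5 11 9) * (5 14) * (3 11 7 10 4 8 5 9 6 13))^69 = ((3 14 9 11 6 13)(4 8 5 7 10))^69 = (3 11)(4 10 7 5 8)(6 14)(9 13)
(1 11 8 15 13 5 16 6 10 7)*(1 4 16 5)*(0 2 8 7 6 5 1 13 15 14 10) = (0 2 8 14 10 6)(1 11 7 4 16 5) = [2, 11, 8, 3, 16, 1, 0, 4, 14, 9, 6, 7, 12, 13, 10, 15, 5]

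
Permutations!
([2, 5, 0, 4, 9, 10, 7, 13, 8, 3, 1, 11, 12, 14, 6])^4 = (14)(1 5 10)(3 4 9)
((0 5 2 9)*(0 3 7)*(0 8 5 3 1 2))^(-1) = ((0 3 7 8 5)(1 2 9))^(-1) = (0 5 8 7 3)(1 9 2)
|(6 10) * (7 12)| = 2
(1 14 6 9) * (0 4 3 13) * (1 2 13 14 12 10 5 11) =(0 4 3 14 6 9 2 13)(1 12 10 5 11) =[4, 12, 13, 14, 3, 11, 9, 7, 8, 2, 5, 1, 10, 0, 6]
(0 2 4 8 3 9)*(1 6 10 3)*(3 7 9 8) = (0 2 4 3 8 1 6 10 7 9) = [2, 6, 4, 8, 3, 5, 10, 9, 1, 0, 7]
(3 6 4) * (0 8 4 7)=[8, 1, 2, 6, 3, 5, 7, 0, 4]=(0 8 4 3 6 7)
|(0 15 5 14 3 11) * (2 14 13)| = 8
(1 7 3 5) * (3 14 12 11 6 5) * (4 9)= (1 7 14 12 11 6 5)(4 9)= [0, 7, 2, 3, 9, 1, 5, 14, 8, 4, 10, 6, 11, 13, 12]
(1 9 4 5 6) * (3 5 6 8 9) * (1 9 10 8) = [0, 3, 2, 5, 6, 1, 9, 7, 10, 4, 8] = (1 3 5)(4 6 9)(8 10)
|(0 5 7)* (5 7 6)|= 2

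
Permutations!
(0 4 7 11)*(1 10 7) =(0 4 1 10 7 11) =[4, 10, 2, 3, 1, 5, 6, 11, 8, 9, 7, 0]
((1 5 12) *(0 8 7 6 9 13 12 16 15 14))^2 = (0 7 9 12 5 15)(1 16 14 8 6 13)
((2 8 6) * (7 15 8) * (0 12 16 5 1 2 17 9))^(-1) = (0 9 17 6 8 15 7 2 1 5 16 12)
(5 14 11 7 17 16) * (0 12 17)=(0 12 17 16 5 14 11 7)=[12, 1, 2, 3, 4, 14, 6, 0, 8, 9, 10, 7, 17, 13, 11, 15, 5, 16]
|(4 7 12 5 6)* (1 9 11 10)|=|(1 9 11 10)(4 7 12 5 6)|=20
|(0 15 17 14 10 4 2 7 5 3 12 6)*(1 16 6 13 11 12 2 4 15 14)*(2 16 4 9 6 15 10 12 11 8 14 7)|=44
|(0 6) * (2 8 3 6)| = 5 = |(0 2 8 3 6)|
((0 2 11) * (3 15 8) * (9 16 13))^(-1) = (0 11 2)(3 8 15)(9 13 16)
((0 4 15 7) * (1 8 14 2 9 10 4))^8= ((0 1 8 14 2 9 10 4 15 7))^8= (0 15 10 2 8)(1 7 4 9 14)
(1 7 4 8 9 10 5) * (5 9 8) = (1 7 4 5)(9 10) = [0, 7, 2, 3, 5, 1, 6, 4, 8, 10, 9]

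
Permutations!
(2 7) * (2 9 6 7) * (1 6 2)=[0, 6, 1, 3, 4, 5, 7, 9, 8, 2]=(1 6 7 9 2)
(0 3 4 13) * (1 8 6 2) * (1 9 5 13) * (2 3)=(0 2 9 5 13)(1 8 6 3 4)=[2, 8, 9, 4, 1, 13, 3, 7, 6, 5, 10, 11, 12, 0]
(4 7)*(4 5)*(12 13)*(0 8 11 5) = [8, 1, 2, 3, 7, 4, 6, 0, 11, 9, 10, 5, 13, 12] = (0 8 11 5 4 7)(12 13)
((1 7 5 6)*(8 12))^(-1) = ((1 7 5 6)(8 12))^(-1) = (1 6 5 7)(8 12)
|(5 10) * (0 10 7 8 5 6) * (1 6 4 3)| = |(0 10 4 3 1 6)(5 7 8)| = 6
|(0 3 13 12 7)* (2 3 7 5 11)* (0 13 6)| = |(0 7 13 12 5 11 2 3 6)| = 9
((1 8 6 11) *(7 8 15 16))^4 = ((1 15 16 7 8 6 11))^4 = (1 8 15 6 16 11 7)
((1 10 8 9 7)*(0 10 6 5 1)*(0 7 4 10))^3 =(4 9 8 10)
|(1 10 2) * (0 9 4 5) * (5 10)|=|(0 9 4 10 2 1 5)|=7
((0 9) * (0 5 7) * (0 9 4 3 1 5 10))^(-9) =((0 4 3 1 5 7 9 10))^(-9) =(0 10 9 7 5 1 3 4)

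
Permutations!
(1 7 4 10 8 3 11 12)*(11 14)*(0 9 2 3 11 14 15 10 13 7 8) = (0 9 2 3 15 10)(1 8 11 12)(4 13 7) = [9, 8, 3, 15, 13, 5, 6, 4, 11, 2, 0, 12, 1, 7, 14, 10]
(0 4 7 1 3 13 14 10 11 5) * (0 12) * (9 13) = (0 4 7 1 3 9 13 14 10 11 5 12) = [4, 3, 2, 9, 7, 12, 6, 1, 8, 13, 11, 5, 0, 14, 10]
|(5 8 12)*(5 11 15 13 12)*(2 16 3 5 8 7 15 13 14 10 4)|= |(2 16 3 5 7 15 14 10 4)(11 13 12)|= 9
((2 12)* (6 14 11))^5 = (2 12)(6 11 14)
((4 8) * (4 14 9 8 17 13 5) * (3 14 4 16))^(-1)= (3 16 5 13 17 4 8 9 14)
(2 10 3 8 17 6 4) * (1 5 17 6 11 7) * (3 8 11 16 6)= (1 5 17 16 6 4 2 10 8 3 11 7)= [0, 5, 10, 11, 2, 17, 4, 1, 3, 9, 8, 7, 12, 13, 14, 15, 6, 16]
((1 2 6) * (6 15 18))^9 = (1 6 18 15 2)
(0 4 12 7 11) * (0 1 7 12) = (12)(0 4)(1 7 11) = [4, 7, 2, 3, 0, 5, 6, 11, 8, 9, 10, 1, 12]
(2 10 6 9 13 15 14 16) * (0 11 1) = [11, 0, 10, 3, 4, 5, 9, 7, 8, 13, 6, 1, 12, 15, 16, 14, 2] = (0 11 1)(2 10 6 9 13 15 14 16)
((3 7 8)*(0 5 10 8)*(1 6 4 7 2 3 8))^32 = (0 6 5 4 10 7 1)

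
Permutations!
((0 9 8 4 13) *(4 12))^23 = ((0 9 8 12 4 13))^23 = (0 13 4 12 8 9)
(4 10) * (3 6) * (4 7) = (3 6)(4 10 7) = [0, 1, 2, 6, 10, 5, 3, 4, 8, 9, 7]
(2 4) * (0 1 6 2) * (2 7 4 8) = (0 1 6 7 4)(2 8) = [1, 6, 8, 3, 0, 5, 7, 4, 2]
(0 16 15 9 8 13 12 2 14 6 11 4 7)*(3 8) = (0 16 15 9 3 8 13 12 2 14 6 11 4 7) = [16, 1, 14, 8, 7, 5, 11, 0, 13, 3, 10, 4, 2, 12, 6, 9, 15]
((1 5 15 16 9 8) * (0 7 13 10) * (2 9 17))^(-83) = (0 7 13 10)(1 2 15 8 17 5 9 16) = ((0 7 13 10)(1 5 15 16 17 2 9 8))^(-83)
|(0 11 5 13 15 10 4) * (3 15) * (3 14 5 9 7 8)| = 9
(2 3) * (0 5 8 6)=(0 5 8 6)(2 3)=[5, 1, 3, 2, 4, 8, 0, 7, 6]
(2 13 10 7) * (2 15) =(2 13 10 7 15) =[0, 1, 13, 3, 4, 5, 6, 15, 8, 9, 7, 11, 12, 10, 14, 2]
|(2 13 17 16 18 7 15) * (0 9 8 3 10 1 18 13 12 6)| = |(0 9 8 3 10 1 18 7 15 2 12 6)(13 17 16)| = 12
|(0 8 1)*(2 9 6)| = 3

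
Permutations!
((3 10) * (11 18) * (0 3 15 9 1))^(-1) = ((0 3 10 15 9 1)(11 18))^(-1) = (0 1 9 15 10 3)(11 18)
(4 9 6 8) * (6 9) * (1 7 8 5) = (9)(1 7 8 4 6 5) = [0, 7, 2, 3, 6, 1, 5, 8, 4, 9]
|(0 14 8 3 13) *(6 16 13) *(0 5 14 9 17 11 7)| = |(0 9 17 11 7)(3 6 16 13 5 14 8)| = 35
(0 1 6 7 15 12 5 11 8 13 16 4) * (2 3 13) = [1, 6, 3, 13, 0, 11, 7, 15, 2, 9, 10, 8, 5, 16, 14, 12, 4] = (0 1 6 7 15 12 5 11 8 2 3 13 16 4)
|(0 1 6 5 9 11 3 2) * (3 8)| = 9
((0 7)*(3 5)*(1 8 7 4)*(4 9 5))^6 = ((0 9 5 3 4 1 8 7))^6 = (0 8 4 5)(1 3 9 7)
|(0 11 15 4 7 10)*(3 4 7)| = |(0 11 15 7 10)(3 4)| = 10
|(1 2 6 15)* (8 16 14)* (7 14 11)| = 20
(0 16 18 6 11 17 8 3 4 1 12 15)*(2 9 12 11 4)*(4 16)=[4, 11, 9, 2, 1, 5, 16, 7, 3, 12, 10, 17, 15, 13, 14, 0, 18, 8, 6]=(0 4 1 11 17 8 3 2 9 12 15)(6 16 18)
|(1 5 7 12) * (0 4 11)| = |(0 4 11)(1 5 7 12)| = 12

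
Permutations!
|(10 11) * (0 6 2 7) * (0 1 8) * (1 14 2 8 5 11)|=|(0 6 8)(1 5 11 10)(2 7 14)|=12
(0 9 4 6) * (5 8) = (0 9 4 6)(5 8) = [9, 1, 2, 3, 6, 8, 0, 7, 5, 4]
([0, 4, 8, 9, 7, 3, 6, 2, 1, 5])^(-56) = [0, 8, 7, 9, 1, 3, 6, 4, 2, 5]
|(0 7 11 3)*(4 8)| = 4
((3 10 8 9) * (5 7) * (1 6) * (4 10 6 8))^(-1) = (1 6 3 9 8)(4 10)(5 7)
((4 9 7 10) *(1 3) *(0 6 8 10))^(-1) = ((0 6 8 10 4 9 7)(1 3))^(-1) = (0 7 9 4 10 8 6)(1 3)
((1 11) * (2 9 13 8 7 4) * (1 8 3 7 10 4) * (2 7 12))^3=((1 11 8 10 4 7)(2 9 13 3 12))^3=(1 10)(2 3 9 12 13)(4 11)(7 8)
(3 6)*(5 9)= (3 6)(5 9)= [0, 1, 2, 6, 4, 9, 3, 7, 8, 5]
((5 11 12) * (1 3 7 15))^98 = ((1 3 7 15)(5 11 12))^98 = (1 7)(3 15)(5 12 11)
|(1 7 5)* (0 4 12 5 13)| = |(0 4 12 5 1 7 13)| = 7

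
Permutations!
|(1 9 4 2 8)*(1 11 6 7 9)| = 7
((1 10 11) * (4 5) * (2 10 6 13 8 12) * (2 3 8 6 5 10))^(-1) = ((1 5 4 10 11)(3 8 12)(6 13))^(-1) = (1 11 10 4 5)(3 12 8)(6 13)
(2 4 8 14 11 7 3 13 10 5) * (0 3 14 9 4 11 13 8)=(0 3 8 9 4)(2 11 7 14 13 10 5)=[3, 1, 11, 8, 0, 2, 6, 14, 9, 4, 5, 7, 12, 10, 13]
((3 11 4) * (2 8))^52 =((2 8)(3 11 4))^52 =(3 11 4)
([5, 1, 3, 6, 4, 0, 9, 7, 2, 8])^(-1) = (0 5)(2 8 9 6 3)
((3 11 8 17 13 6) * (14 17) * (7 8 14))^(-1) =(3 6 13 17 14 11)(7 8)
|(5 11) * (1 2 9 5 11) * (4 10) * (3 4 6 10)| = |(11)(1 2 9 5)(3 4)(6 10)| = 4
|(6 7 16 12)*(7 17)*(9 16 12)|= |(6 17 7 12)(9 16)|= 4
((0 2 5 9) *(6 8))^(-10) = ((0 2 5 9)(6 8))^(-10) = (0 5)(2 9)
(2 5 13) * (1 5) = (1 5 13 2) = [0, 5, 1, 3, 4, 13, 6, 7, 8, 9, 10, 11, 12, 2]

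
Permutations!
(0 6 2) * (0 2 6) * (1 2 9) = (1 2 9) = [0, 2, 9, 3, 4, 5, 6, 7, 8, 1]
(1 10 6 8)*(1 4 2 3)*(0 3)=[3, 10, 0, 1, 2, 5, 8, 7, 4, 9, 6]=(0 3 1 10 6 8 4 2)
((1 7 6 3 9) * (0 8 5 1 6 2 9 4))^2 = ((0 8 5 1 7 2 9 6 3 4))^2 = (0 5 7 9 3)(1 2 6 4 8)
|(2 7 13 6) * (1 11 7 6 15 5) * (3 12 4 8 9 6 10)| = 24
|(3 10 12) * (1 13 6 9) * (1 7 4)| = 6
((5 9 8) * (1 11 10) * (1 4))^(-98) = (1 10)(4 11)(5 9 8)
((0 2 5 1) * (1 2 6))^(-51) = ((0 6 1)(2 5))^(-51) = (6)(2 5)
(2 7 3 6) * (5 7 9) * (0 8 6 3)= (0 8 6 2 9 5 7)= [8, 1, 9, 3, 4, 7, 2, 0, 6, 5]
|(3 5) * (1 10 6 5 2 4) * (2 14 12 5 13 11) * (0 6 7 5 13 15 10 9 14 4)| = |(0 6 15 10 7 5 3 4 1 9 14 12 13 11 2)| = 15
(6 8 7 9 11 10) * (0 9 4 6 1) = (0 9 11 10 1)(4 6 8 7) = [9, 0, 2, 3, 6, 5, 8, 4, 7, 11, 1, 10]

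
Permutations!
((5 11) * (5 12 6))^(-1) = (5 6 12 11)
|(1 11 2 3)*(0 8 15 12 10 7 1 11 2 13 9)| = 12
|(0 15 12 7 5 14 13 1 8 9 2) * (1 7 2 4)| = 4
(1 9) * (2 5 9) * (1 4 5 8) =(1 2 8)(4 5 9) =[0, 2, 8, 3, 5, 9, 6, 7, 1, 4]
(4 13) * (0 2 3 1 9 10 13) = (0 2 3 1 9 10 13 4) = [2, 9, 3, 1, 0, 5, 6, 7, 8, 10, 13, 11, 12, 4]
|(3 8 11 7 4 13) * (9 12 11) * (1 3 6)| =|(1 3 8 9 12 11 7 4 13 6)| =10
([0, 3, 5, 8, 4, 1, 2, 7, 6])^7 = (1 3 8 6 2 5)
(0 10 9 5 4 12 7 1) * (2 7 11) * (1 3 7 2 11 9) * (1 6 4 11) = (0 10 6 4 12 9 5 11 1)(3 7) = [10, 0, 2, 7, 12, 11, 4, 3, 8, 5, 6, 1, 9]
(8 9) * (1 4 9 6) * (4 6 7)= (1 6)(4 9 8 7)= [0, 6, 2, 3, 9, 5, 1, 4, 7, 8]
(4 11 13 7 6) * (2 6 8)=(2 6 4 11 13 7 8)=[0, 1, 6, 3, 11, 5, 4, 8, 2, 9, 10, 13, 12, 7]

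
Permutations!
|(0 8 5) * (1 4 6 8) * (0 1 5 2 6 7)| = 15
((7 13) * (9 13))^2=(7 13 9)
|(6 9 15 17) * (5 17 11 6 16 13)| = 4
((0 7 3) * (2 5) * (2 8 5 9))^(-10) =((0 7 3)(2 9)(5 8))^(-10) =(9)(0 3 7)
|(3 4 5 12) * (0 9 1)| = |(0 9 1)(3 4 5 12)| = 12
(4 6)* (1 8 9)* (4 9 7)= (1 8 7 4 6 9)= [0, 8, 2, 3, 6, 5, 9, 4, 7, 1]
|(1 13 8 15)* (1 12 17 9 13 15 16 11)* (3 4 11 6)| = |(1 15 12 17 9 13 8 16 6 3 4 11)| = 12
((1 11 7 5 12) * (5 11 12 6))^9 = ((1 12)(5 6)(7 11))^9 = (1 12)(5 6)(7 11)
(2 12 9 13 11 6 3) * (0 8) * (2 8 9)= (0 9 13 11 6 3 8)(2 12)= [9, 1, 12, 8, 4, 5, 3, 7, 0, 13, 10, 6, 2, 11]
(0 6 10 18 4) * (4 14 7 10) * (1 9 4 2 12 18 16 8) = [6, 9, 12, 3, 0, 5, 2, 10, 1, 4, 16, 11, 18, 13, 7, 15, 8, 17, 14] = (0 6 2 12 18 14 7 10 16 8 1 9 4)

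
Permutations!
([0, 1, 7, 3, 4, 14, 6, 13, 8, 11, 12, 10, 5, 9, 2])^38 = [0, 1, 13, 3, 4, 2, 6, 9, 8, 10, 5, 12, 14, 11, 7]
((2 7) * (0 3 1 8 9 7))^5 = (0 7 8 3 2 9 1)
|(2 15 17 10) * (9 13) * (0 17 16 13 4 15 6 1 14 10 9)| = |(0 17 9 4 15 16 13)(1 14 10 2 6)| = 35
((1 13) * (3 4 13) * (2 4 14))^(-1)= ((1 3 14 2 4 13))^(-1)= (1 13 4 2 14 3)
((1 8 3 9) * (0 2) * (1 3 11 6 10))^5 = (11)(0 2)(3 9)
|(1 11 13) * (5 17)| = 6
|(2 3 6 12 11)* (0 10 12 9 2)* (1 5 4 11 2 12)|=30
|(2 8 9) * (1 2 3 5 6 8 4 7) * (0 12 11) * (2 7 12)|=10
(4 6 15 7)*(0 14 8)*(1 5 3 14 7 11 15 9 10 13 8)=(0 7 4 6 9 10 13 8)(1 5 3 14)(11 15)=[7, 5, 2, 14, 6, 3, 9, 4, 0, 10, 13, 15, 12, 8, 1, 11]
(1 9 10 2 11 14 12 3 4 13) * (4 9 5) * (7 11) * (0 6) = (0 6)(1 5 4 13)(2 7 11 14 12 3 9 10) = [6, 5, 7, 9, 13, 4, 0, 11, 8, 10, 2, 14, 3, 1, 12]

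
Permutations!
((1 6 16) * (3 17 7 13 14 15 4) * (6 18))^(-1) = (1 16 6 18)(3 4 15 14 13 7 17)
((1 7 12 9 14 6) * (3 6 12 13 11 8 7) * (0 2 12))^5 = (14)(1 6 3)(7 13 11 8)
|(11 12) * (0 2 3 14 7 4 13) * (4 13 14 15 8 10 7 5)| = |(0 2 3 15 8 10 7 13)(4 14 5)(11 12)| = 24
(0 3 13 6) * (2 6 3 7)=(0 7 2 6)(3 13)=[7, 1, 6, 13, 4, 5, 0, 2, 8, 9, 10, 11, 12, 3]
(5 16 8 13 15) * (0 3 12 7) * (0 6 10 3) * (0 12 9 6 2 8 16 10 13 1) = (16)(0 12 7 2 8 1)(3 9 6 13 15 5 10) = [12, 0, 8, 9, 4, 10, 13, 2, 1, 6, 3, 11, 7, 15, 14, 5, 16]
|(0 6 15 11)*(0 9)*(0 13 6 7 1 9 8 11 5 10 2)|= 10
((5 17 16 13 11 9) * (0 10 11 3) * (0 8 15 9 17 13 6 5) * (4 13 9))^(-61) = (0 17 5 10 16 9 11 6)(3 13 4 15 8)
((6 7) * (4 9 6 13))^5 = (13)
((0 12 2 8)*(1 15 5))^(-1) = (0 8 2 12)(1 5 15)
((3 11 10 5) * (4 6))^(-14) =(3 10)(5 11)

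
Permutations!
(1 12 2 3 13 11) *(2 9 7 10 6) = (1 12 9 7 10 6 2 3 13 11) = [0, 12, 3, 13, 4, 5, 2, 10, 8, 7, 6, 1, 9, 11]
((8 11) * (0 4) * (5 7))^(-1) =((0 4)(5 7)(8 11))^(-1) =(0 4)(5 7)(8 11)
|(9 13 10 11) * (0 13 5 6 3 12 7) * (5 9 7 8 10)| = 10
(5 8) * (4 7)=(4 7)(5 8)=[0, 1, 2, 3, 7, 8, 6, 4, 5]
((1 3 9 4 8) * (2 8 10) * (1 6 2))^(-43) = (1 9 10 3 4)(2 6 8)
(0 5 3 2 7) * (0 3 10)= [5, 1, 7, 2, 4, 10, 6, 3, 8, 9, 0]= (0 5 10)(2 7 3)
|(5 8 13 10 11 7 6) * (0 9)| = 14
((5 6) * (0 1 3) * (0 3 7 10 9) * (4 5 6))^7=((0 1 7 10 9)(4 5))^7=(0 7 9 1 10)(4 5)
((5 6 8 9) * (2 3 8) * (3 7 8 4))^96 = (9)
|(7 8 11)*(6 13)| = |(6 13)(7 8 11)| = 6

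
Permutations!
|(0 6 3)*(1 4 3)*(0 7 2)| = |(0 6 1 4 3 7 2)| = 7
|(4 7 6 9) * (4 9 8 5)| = 5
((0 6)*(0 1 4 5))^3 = (0 4 6 5 1)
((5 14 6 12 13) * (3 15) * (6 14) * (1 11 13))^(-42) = ((1 11 13 5 6 12)(3 15))^(-42) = (15)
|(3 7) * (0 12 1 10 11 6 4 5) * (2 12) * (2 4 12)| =|(0 4 5)(1 10 11 6 12)(3 7)| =30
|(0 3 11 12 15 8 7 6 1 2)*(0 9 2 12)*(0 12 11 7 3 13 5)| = 24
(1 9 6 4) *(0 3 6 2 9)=(0 3 6 4 1)(2 9)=[3, 0, 9, 6, 1, 5, 4, 7, 8, 2]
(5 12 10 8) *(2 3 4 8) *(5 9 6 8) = [0, 1, 3, 4, 5, 12, 8, 7, 9, 6, 2, 11, 10] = (2 3 4 5 12 10)(6 8 9)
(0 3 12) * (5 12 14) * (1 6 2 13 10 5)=(0 3 14 1 6 2 13 10 5 12)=[3, 6, 13, 14, 4, 12, 2, 7, 8, 9, 5, 11, 0, 10, 1]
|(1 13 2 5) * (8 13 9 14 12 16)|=9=|(1 9 14 12 16 8 13 2 5)|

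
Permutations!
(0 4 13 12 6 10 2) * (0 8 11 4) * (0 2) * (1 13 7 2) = (0 1 13 12 6 10)(2 8 11 4 7) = [1, 13, 8, 3, 7, 5, 10, 2, 11, 9, 0, 4, 6, 12]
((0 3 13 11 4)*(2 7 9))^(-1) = (0 4 11 13 3)(2 9 7)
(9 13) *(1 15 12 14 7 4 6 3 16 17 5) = [0, 15, 2, 16, 6, 1, 3, 4, 8, 13, 10, 11, 14, 9, 7, 12, 17, 5] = (1 15 12 14 7 4 6 3 16 17 5)(9 13)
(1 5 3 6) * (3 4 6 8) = [0, 5, 2, 8, 6, 4, 1, 7, 3] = (1 5 4 6)(3 8)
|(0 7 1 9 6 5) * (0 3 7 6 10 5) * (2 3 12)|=8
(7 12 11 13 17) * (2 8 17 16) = [0, 1, 8, 3, 4, 5, 6, 12, 17, 9, 10, 13, 11, 16, 14, 15, 2, 7] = (2 8 17 7 12 11 13 16)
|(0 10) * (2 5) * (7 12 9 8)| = 4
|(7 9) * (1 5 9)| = |(1 5 9 7)| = 4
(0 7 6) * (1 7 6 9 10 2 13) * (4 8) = (0 6)(1 7 9 10 2 13)(4 8) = [6, 7, 13, 3, 8, 5, 0, 9, 4, 10, 2, 11, 12, 1]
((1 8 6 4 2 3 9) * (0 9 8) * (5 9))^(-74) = ((0 5 9 1)(2 3 8 6 4))^(-74) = (0 9)(1 5)(2 3 8 6 4)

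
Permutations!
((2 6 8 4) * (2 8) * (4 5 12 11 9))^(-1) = (2 6)(4 9 11 12 5 8)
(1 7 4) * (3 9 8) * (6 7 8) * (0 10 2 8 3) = [10, 3, 8, 9, 1, 5, 7, 4, 0, 6, 2] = (0 10 2 8)(1 3 9 6 7 4)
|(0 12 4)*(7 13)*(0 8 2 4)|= 6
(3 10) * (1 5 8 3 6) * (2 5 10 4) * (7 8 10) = [0, 7, 5, 4, 2, 10, 1, 8, 3, 9, 6] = (1 7 8 3 4 2 5 10 6)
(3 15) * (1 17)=[0, 17, 2, 15, 4, 5, 6, 7, 8, 9, 10, 11, 12, 13, 14, 3, 16, 1]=(1 17)(3 15)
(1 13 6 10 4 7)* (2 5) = [0, 13, 5, 3, 7, 2, 10, 1, 8, 9, 4, 11, 12, 6] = (1 13 6 10 4 7)(2 5)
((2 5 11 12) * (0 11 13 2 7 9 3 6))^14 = ((0 11 12 7 9 3 6)(2 5 13))^14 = (2 13 5)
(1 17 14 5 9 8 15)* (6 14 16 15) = [0, 17, 2, 3, 4, 9, 14, 7, 6, 8, 10, 11, 12, 13, 5, 1, 15, 16] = (1 17 16 15)(5 9 8 6 14)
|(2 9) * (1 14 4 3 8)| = |(1 14 4 3 8)(2 9)| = 10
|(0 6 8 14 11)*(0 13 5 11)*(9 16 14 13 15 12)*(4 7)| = |(0 6 8 13 5 11 15 12 9 16 14)(4 7)| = 22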